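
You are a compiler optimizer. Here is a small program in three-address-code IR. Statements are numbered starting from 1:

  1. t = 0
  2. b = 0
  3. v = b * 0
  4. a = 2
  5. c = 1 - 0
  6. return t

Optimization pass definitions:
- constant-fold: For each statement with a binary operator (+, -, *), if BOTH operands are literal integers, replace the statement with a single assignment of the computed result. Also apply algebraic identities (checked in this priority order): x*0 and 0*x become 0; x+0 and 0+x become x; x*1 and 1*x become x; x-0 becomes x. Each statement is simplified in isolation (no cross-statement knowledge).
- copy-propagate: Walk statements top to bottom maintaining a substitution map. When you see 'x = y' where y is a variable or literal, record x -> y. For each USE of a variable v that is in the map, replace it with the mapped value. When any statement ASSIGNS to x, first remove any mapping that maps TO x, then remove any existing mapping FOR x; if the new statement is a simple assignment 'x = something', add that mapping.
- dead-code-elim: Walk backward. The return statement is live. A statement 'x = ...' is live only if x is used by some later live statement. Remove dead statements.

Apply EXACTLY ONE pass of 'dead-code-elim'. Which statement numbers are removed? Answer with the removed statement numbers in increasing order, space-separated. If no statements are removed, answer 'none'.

Answer: 2 3 4 5

Derivation:
Backward liveness scan:
Stmt 1 't = 0': KEEP (t is live); live-in = []
Stmt 2 'b = 0': DEAD (b not in live set ['t'])
Stmt 3 'v = b * 0': DEAD (v not in live set ['t'])
Stmt 4 'a = 2': DEAD (a not in live set ['t'])
Stmt 5 'c = 1 - 0': DEAD (c not in live set ['t'])
Stmt 6 'return t': KEEP (return); live-in = ['t']
Removed statement numbers: [2, 3, 4, 5]
Surviving IR:
  t = 0
  return t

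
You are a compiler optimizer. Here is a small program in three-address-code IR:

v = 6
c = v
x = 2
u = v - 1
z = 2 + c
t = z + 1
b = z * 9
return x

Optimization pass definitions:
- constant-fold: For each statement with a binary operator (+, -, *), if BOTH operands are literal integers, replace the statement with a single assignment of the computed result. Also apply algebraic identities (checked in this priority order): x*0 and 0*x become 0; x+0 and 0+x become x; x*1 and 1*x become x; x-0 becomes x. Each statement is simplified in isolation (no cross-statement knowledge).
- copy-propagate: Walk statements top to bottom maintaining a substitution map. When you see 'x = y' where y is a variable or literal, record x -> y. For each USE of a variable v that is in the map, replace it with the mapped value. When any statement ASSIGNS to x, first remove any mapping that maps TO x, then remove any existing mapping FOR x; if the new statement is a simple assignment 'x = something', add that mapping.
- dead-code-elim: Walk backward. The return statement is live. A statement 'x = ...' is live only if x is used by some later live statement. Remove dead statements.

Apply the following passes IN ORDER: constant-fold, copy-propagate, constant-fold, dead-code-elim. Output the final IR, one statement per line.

Initial IR:
  v = 6
  c = v
  x = 2
  u = v - 1
  z = 2 + c
  t = z + 1
  b = z * 9
  return x
After constant-fold (8 stmts):
  v = 6
  c = v
  x = 2
  u = v - 1
  z = 2 + c
  t = z + 1
  b = z * 9
  return x
After copy-propagate (8 stmts):
  v = 6
  c = 6
  x = 2
  u = 6 - 1
  z = 2 + 6
  t = z + 1
  b = z * 9
  return 2
After constant-fold (8 stmts):
  v = 6
  c = 6
  x = 2
  u = 5
  z = 8
  t = z + 1
  b = z * 9
  return 2
After dead-code-elim (1 stmts):
  return 2

Answer: return 2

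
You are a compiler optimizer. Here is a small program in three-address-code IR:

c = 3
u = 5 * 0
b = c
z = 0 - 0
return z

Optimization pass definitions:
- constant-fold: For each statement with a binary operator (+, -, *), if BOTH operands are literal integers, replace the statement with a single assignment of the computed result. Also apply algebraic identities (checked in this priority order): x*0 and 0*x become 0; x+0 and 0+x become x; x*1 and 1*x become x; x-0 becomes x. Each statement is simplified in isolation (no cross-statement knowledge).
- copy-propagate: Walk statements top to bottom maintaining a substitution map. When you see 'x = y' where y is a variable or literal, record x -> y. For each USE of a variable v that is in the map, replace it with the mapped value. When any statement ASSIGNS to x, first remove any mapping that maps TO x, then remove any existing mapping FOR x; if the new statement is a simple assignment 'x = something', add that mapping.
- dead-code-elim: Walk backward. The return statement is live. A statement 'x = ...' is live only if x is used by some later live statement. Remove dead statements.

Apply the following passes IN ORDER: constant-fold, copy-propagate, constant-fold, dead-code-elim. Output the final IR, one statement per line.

Answer: return 0

Derivation:
Initial IR:
  c = 3
  u = 5 * 0
  b = c
  z = 0 - 0
  return z
After constant-fold (5 stmts):
  c = 3
  u = 0
  b = c
  z = 0
  return z
After copy-propagate (5 stmts):
  c = 3
  u = 0
  b = 3
  z = 0
  return 0
After constant-fold (5 stmts):
  c = 3
  u = 0
  b = 3
  z = 0
  return 0
After dead-code-elim (1 stmts):
  return 0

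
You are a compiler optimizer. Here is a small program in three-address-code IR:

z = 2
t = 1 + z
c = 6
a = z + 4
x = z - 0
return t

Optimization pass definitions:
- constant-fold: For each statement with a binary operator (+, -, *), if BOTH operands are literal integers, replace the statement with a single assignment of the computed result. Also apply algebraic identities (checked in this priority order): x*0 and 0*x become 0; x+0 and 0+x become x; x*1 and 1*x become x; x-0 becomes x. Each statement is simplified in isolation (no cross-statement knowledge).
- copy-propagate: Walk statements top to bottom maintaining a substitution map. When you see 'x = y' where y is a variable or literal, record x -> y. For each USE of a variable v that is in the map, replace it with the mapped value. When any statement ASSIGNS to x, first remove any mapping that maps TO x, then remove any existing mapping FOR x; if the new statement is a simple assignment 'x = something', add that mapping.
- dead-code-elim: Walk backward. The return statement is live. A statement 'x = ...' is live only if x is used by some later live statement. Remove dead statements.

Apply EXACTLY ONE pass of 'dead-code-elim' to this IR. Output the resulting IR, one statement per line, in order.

Answer: z = 2
t = 1 + z
return t

Derivation:
Applying dead-code-elim statement-by-statement:
  [6] return t  -> KEEP (return); live=['t']
  [5] x = z - 0  -> DEAD (x not live)
  [4] a = z + 4  -> DEAD (a not live)
  [3] c = 6  -> DEAD (c not live)
  [2] t = 1 + z  -> KEEP; live=['z']
  [1] z = 2  -> KEEP; live=[]
Result (3 stmts):
  z = 2
  t = 1 + z
  return t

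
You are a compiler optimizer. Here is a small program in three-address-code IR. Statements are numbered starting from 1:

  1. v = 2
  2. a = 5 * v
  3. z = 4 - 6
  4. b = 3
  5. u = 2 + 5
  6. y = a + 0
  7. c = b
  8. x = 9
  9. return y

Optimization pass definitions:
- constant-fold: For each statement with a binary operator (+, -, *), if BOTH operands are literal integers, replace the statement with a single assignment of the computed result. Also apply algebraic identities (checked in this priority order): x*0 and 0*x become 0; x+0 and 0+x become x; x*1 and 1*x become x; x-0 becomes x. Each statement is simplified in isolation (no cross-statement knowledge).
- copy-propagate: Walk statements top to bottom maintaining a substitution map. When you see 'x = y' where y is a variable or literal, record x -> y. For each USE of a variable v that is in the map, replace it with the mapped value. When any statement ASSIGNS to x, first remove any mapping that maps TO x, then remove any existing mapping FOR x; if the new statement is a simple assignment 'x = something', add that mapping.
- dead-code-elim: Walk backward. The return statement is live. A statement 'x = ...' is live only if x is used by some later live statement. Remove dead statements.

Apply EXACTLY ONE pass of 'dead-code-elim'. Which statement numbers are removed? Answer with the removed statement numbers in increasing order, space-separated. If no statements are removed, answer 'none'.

Answer: 3 4 5 7 8

Derivation:
Backward liveness scan:
Stmt 1 'v = 2': KEEP (v is live); live-in = []
Stmt 2 'a = 5 * v': KEEP (a is live); live-in = ['v']
Stmt 3 'z = 4 - 6': DEAD (z not in live set ['a'])
Stmt 4 'b = 3': DEAD (b not in live set ['a'])
Stmt 5 'u = 2 + 5': DEAD (u not in live set ['a'])
Stmt 6 'y = a + 0': KEEP (y is live); live-in = ['a']
Stmt 7 'c = b': DEAD (c not in live set ['y'])
Stmt 8 'x = 9': DEAD (x not in live set ['y'])
Stmt 9 'return y': KEEP (return); live-in = ['y']
Removed statement numbers: [3, 4, 5, 7, 8]
Surviving IR:
  v = 2
  a = 5 * v
  y = a + 0
  return y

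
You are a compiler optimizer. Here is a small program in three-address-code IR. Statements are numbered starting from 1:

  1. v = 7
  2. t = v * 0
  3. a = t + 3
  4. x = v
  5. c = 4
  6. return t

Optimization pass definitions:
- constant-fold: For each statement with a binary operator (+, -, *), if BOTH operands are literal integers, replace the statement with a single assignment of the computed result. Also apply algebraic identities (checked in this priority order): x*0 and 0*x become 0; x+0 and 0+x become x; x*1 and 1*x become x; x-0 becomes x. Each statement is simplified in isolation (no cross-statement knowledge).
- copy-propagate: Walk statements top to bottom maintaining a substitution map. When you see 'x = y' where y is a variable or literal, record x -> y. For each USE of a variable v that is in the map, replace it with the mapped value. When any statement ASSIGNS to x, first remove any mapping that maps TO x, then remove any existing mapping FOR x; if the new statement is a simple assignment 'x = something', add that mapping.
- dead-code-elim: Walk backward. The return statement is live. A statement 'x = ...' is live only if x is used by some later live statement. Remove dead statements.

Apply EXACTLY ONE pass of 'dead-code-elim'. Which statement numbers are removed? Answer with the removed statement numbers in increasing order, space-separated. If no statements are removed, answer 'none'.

Answer: 3 4 5

Derivation:
Backward liveness scan:
Stmt 1 'v = 7': KEEP (v is live); live-in = []
Stmt 2 't = v * 0': KEEP (t is live); live-in = ['v']
Stmt 3 'a = t + 3': DEAD (a not in live set ['t'])
Stmt 4 'x = v': DEAD (x not in live set ['t'])
Stmt 5 'c = 4': DEAD (c not in live set ['t'])
Stmt 6 'return t': KEEP (return); live-in = ['t']
Removed statement numbers: [3, 4, 5]
Surviving IR:
  v = 7
  t = v * 0
  return t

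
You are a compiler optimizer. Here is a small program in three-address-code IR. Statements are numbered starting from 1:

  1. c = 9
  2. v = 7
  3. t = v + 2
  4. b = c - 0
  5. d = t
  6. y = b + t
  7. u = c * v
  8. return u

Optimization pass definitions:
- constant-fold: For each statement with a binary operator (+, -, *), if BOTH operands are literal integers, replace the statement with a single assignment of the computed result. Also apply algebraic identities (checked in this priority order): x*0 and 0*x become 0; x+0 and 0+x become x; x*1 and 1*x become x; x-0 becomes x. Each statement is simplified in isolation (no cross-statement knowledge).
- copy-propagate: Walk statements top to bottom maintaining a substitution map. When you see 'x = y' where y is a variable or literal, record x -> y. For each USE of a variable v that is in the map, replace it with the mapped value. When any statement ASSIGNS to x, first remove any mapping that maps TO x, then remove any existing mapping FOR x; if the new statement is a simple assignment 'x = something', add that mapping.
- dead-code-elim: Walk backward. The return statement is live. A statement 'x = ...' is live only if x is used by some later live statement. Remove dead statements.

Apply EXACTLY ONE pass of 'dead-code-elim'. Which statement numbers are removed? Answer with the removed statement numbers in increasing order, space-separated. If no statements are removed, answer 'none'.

Backward liveness scan:
Stmt 1 'c = 9': KEEP (c is live); live-in = []
Stmt 2 'v = 7': KEEP (v is live); live-in = ['c']
Stmt 3 't = v + 2': DEAD (t not in live set ['c', 'v'])
Stmt 4 'b = c - 0': DEAD (b not in live set ['c', 'v'])
Stmt 5 'd = t': DEAD (d not in live set ['c', 'v'])
Stmt 6 'y = b + t': DEAD (y not in live set ['c', 'v'])
Stmt 7 'u = c * v': KEEP (u is live); live-in = ['c', 'v']
Stmt 8 'return u': KEEP (return); live-in = ['u']
Removed statement numbers: [3, 4, 5, 6]
Surviving IR:
  c = 9
  v = 7
  u = c * v
  return u

Answer: 3 4 5 6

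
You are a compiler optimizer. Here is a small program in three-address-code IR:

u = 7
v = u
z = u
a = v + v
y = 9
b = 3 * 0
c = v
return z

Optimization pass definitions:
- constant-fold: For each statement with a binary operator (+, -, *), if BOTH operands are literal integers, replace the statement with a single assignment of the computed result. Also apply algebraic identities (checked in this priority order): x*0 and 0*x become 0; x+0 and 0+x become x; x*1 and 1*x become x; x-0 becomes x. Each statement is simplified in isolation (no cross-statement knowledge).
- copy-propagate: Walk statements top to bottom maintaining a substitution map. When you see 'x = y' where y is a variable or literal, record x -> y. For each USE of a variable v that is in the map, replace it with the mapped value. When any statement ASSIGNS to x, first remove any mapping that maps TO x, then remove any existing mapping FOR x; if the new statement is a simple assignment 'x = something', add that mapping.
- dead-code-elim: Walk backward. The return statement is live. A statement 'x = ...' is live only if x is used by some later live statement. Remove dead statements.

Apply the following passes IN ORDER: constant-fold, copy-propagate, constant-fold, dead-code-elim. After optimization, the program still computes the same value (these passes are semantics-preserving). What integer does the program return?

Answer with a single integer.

Answer: 7

Derivation:
Initial IR:
  u = 7
  v = u
  z = u
  a = v + v
  y = 9
  b = 3 * 0
  c = v
  return z
After constant-fold (8 stmts):
  u = 7
  v = u
  z = u
  a = v + v
  y = 9
  b = 0
  c = v
  return z
After copy-propagate (8 stmts):
  u = 7
  v = 7
  z = 7
  a = 7 + 7
  y = 9
  b = 0
  c = 7
  return 7
After constant-fold (8 stmts):
  u = 7
  v = 7
  z = 7
  a = 14
  y = 9
  b = 0
  c = 7
  return 7
After dead-code-elim (1 stmts):
  return 7
Evaluate:
  u = 7  =>  u = 7
  v = u  =>  v = 7
  z = u  =>  z = 7
  a = v + v  =>  a = 14
  y = 9  =>  y = 9
  b = 3 * 0  =>  b = 0
  c = v  =>  c = 7
  return z = 7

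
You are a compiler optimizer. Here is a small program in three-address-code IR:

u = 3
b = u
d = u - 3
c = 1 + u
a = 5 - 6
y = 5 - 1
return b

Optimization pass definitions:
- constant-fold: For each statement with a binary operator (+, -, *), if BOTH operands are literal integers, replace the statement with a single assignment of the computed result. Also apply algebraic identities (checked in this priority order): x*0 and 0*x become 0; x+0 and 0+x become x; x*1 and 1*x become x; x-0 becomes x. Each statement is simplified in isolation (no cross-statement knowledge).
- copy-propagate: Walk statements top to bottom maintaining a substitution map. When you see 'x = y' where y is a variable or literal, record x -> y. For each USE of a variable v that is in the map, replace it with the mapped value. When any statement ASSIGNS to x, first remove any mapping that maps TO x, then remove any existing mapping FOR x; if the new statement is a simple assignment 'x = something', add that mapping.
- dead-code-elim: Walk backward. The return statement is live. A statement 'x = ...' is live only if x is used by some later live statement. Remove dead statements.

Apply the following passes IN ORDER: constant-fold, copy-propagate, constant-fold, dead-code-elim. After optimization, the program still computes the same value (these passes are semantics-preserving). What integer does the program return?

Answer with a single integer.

Initial IR:
  u = 3
  b = u
  d = u - 3
  c = 1 + u
  a = 5 - 6
  y = 5 - 1
  return b
After constant-fold (7 stmts):
  u = 3
  b = u
  d = u - 3
  c = 1 + u
  a = -1
  y = 4
  return b
After copy-propagate (7 stmts):
  u = 3
  b = 3
  d = 3 - 3
  c = 1 + 3
  a = -1
  y = 4
  return 3
After constant-fold (7 stmts):
  u = 3
  b = 3
  d = 0
  c = 4
  a = -1
  y = 4
  return 3
After dead-code-elim (1 stmts):
  return 3
Evaluate:
  u = 3  =>  u = 3
  b = u  =>  b = 3
  d = u - 3  =>  d = 0
  c = 1 + u  =>  c = 4
  a = 5 - 6  =>  a = -1
  y = 5 - 1  =>  y = 4
  return b = 3

Answer: 3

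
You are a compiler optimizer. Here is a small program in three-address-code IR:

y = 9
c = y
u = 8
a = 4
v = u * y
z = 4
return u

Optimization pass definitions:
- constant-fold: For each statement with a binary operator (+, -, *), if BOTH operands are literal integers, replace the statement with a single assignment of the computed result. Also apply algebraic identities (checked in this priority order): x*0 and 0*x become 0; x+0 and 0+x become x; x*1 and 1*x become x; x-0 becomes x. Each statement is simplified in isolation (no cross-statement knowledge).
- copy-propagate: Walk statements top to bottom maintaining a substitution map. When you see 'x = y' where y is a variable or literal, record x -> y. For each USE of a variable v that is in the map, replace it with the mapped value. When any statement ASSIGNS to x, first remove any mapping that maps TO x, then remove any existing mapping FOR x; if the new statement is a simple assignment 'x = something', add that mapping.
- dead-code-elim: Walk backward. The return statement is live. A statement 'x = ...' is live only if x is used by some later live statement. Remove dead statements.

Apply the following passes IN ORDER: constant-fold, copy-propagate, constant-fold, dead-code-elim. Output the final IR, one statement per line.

Initial IR:
  y = 9
  c = y
  u = 8
  a = 4
  v = u * y
  z = 4
  return u
After constant-fold (7 stmts):
  y = 9
  c = y
  u = 8
  a = 4
  v = u * y
  z = 4
  return u
After copy-propagate (7 stmts):
  y = 9
  c = 9
  u = 8
  a = 4
  v = 8 * 9
  z = 4
  return 8
After constant-fold (7 stmts):
  y = 9
  c = 9
  u = 8
  a = 4
  v = 72
  z = 4
  return 8
After dead-code-elim (1 stmts):
  return 8

Answer: return 8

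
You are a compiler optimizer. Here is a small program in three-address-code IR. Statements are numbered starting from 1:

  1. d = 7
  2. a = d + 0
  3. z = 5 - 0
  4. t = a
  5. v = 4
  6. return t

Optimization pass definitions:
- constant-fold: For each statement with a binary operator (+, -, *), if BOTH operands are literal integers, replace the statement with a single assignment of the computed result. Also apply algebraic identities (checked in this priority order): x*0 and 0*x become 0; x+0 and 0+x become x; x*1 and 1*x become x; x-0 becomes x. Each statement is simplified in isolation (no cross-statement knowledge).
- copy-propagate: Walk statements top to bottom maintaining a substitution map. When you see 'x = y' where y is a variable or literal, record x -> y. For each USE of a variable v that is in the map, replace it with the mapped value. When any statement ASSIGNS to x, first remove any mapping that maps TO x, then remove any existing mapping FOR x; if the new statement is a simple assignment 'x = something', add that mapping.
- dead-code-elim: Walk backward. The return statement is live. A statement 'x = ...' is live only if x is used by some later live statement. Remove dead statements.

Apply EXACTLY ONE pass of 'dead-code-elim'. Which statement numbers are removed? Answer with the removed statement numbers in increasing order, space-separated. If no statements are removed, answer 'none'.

Answer: 3 5

Derivation:
Backward liveness scan:
Stmt 1 'd = 7': KEEP (d is live); live-in = []
Stmt 2 'a = d + 0': KEEP (a is live); live-in = ['d']
Stmt 3 'z = 5 - 0': DEAD (z not in live set ['a'])
Stmt 4 't = a': KEEP (t is live); live-in = ['a']
Stmt 5 'v = 4': DEAD (v not in live set ['t'])
Stmt 6 'return t': KEEP (return); live-in = ['t']
Removed statement numbers: [3, 5]
Surviving IR:
  d = 7
  a = d + 0
  t = a
  return t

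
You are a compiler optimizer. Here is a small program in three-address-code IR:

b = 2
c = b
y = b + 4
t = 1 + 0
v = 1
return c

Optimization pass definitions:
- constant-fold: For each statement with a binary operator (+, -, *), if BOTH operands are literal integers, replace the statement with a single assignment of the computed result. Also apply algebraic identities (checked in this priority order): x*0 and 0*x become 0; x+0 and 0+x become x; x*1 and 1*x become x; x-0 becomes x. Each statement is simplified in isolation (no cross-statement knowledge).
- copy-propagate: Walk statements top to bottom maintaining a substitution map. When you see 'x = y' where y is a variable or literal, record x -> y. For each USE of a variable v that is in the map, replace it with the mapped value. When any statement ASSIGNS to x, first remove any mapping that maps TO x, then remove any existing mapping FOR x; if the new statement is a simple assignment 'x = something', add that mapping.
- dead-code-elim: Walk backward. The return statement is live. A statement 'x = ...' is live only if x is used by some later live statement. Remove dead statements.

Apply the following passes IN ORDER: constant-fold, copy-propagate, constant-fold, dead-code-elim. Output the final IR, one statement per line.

Initial IR:
  b = 2
  c = b
  y = b + 4
  t = 1 + 0
  v = 1
  return c
After constant-fold (6 stmts):
  b = 2
  c = b
  y = b + 4
  t = 1
  v = 1
  return c
After copy-propagate (6 stmts):
  b = 2
  c = 2
  y = 2 + 4
  t = 1
  v = 1
  return 2
After constant-fold (6 stmts):
  b = 2
  c = 2
  y = 6
  t = 1
  v = 1
  return 2
After dead-code-elim (1 stmts):
  return 2

Answer: return 2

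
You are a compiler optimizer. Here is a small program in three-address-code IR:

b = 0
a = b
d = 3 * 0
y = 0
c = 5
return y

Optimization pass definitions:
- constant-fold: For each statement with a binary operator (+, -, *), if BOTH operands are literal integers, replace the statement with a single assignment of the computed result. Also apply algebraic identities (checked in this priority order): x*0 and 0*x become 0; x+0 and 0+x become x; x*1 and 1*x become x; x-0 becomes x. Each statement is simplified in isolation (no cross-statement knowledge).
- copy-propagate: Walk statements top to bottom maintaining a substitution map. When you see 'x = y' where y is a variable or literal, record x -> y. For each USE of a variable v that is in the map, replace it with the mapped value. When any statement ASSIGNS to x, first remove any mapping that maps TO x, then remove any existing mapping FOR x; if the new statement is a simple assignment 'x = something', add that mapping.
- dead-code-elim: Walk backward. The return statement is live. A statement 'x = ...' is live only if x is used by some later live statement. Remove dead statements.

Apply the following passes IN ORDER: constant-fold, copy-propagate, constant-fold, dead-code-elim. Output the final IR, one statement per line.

Answer: return 0

Derivation:
Initial IR:
  b = 0
  a = b
  d = 3 * 0
  y = 0
  c = 5
  return y
After constant-fold (6 stmts):
  b = 0
  a = b
  d = 0
  y = 0
  c = 5
  return y
After copy-propagate (6 stmts):
  b = 0
  a = 0
  d = 0
  y = 0
  c = 5
  return 0
After constant-fold (6 stmts):
  b = 0
  a = 0
  d = 0
  y = 0
  c = 5
  return 0
After dead-code-elim (1 stmts):
  return 0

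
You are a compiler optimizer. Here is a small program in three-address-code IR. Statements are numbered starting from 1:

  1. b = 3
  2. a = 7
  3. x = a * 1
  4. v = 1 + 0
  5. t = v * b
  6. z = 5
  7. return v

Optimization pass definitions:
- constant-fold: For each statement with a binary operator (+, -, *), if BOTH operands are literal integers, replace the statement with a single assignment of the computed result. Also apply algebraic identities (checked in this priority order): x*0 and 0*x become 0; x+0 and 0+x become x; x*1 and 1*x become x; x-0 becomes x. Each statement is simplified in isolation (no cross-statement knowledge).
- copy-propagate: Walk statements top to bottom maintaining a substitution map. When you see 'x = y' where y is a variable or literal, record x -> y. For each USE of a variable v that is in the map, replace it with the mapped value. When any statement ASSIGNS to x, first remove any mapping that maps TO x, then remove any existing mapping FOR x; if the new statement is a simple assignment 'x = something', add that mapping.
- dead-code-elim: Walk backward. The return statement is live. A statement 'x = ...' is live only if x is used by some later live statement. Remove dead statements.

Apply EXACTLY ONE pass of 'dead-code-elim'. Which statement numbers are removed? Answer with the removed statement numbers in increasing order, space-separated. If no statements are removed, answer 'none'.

Answer: 1 2 3 5 6

Derivation:
Backward liveness scan:
Stmt 1 'b = 3': DEAD (b not in live set [])
Stmt 2 'a = 7': DEAD (a not in live set [])
Stmt 3 'x = a * 1': DEAD (x not in live set [])
Stmt 4 'v = 1 + 0': KEEP (v is live); live-in = []
Stmt 5 't = v * b': DEAD (t not in live set ['v'])
Stmt 6 'z = 5': DEAD (z not in live set ['v'])
Stmt 7 'return v': KEEP (return); live-in = ['v']
Removed statement numbers: [1, 2, 3, 5, 6]
Surviving IR:
  v = 1 + 0
  return v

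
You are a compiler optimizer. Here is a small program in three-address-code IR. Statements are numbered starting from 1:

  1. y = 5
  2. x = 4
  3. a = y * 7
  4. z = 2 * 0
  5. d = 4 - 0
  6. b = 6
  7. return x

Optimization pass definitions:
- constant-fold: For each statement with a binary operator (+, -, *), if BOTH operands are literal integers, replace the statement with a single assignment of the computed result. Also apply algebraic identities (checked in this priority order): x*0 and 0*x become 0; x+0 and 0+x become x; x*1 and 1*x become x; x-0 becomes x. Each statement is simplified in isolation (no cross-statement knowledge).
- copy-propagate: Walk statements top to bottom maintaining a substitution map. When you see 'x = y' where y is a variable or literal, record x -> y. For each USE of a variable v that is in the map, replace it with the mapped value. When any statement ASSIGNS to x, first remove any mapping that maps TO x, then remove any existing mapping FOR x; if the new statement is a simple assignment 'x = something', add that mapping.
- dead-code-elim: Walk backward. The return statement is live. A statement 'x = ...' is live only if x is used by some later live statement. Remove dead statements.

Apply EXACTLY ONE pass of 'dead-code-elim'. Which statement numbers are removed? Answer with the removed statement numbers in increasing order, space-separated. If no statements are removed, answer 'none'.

Backward liveness scan:
Stmt 1 'y = 5': DEAD (y not in live set [])
Stmt 2 'x = 4': KEEP (x is live); live-in = []
Stmt 3 'a = y * 7': DEAD (a not in live set ['x'])
Stmt 4 'z = 2 * 0': DEAD (z not in live set ['x'])
Stmt 5 'd = 4 - 0': DEAD (d not in live set ['x'])
Stmt 6 'b = 6': DEAD (b not in live set ['x'])
Stmt 7 'return x': KEEP (return); live-in = ['x']
Removed statement numbers: [1, 3, 4, 5, 6]
Surviving IR:
  x = 4
  return x

Answer: 1 3 4 5 6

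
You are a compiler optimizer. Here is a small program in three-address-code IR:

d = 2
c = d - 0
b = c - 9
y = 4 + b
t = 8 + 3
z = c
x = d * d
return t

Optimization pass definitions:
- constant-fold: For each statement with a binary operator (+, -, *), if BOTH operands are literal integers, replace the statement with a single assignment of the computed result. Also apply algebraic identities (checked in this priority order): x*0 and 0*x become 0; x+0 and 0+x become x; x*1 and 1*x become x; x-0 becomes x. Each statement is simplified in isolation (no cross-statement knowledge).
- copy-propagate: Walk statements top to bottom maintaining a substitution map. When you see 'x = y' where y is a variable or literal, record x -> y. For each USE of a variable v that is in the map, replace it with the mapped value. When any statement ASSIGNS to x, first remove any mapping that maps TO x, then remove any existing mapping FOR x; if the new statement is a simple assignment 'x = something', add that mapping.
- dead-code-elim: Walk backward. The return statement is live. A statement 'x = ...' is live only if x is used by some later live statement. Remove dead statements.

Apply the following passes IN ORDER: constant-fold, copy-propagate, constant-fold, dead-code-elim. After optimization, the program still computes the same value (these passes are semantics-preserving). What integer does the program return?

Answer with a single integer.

Answer: 11

Derivation:
Initial IR:
  d = 2
  c = d - 0
  b = c - 9
  y = 4 + b
  t = 8 + 3
  z = c
  x = d * d
  return t
After constant-fold (8 stmts):
  d = 2
  c = d
  b = c - 9
  y = 4 + b
  t = 11
  z = c
  x = d * d
  return t
After copy-propagate (8 stmts):
  d = 2
  c = 2
  b = 2 - 9
  y = 4 + b
  t = 11
  z = 2
  x = 2 * 2
  return 11
After constant-fold (8 stmts):
  d = 2
  c = 2
  b = -7
  y = 4 + b
  t = 11
  z = 2
  x = 4
  return 11
After dead-code-elim (1 stmts):
  return 11
Evaluate:
  d = 2  =>  d = 2
  c = d - 0  =>  c = 2
  b = c - 9  =>  b = -7
  y = 4 + b  =>  y = -3
  t = 8 + 3  =>  t = 11
  z = c  =>  z = 2
  x = d * d  =>  x = 4
  return t = 11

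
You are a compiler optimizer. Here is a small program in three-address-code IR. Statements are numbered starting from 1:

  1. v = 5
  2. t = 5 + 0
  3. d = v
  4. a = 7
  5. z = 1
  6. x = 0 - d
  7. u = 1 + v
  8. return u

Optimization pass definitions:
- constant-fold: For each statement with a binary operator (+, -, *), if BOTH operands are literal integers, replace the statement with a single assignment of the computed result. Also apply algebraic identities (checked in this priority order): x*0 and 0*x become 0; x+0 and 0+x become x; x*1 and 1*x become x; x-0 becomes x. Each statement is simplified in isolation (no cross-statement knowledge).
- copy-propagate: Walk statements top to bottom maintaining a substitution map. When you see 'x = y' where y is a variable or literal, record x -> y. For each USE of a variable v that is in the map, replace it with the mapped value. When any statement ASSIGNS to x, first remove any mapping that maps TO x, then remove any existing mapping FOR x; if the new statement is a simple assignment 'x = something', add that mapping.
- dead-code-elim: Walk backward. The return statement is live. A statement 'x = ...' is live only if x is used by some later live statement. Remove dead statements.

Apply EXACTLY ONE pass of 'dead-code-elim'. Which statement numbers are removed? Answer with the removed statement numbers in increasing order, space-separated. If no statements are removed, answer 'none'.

Answer: 2 3 4 5 6

Derivation:
Backward liveness scan:
Stmt 1 'v = 5': KEEP (v is live); live-in = []
Stmt 2 't = 5 + 0': DEAD (t not in live set ['v'])
Stmt 3 'd = v': DEAD (d not in live set ['v'])
Stmt 4 'a = 7': DEAD (a not in live set ['v'])
Stmt 5 'z = 1': DEAD (z not in live set ['v'])
Stmt 6 'x = 0 - d': DEAD (x not in live set ['v'])
Stmt 7 'u = 1 + v': KEEP (u is live); live-in = ['v']
Stmt 8 'return u': KEEP (return); live-in = ['u']
Removed statement numbers: [2, 3, 4, 5, 6]
Surviving IR:
  v = 5
  u = 1 + v
  return u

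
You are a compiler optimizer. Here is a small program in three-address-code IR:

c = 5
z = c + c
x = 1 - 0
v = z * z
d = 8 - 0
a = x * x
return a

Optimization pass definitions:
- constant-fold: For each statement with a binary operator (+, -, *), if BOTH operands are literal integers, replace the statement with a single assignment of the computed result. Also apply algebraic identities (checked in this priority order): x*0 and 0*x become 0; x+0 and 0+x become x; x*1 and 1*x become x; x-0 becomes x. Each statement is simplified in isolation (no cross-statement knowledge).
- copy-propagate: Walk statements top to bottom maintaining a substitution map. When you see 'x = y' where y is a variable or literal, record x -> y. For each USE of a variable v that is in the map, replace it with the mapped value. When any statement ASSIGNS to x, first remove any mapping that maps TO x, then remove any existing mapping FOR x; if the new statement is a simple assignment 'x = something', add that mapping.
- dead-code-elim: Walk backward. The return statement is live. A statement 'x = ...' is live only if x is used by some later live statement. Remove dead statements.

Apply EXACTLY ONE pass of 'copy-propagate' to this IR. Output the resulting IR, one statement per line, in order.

Applying copy-propagate statement-by-statement:
  [1] c = 5  (unchanged)
  [2] z = c + c  -> z = 5 + 5
  [3] x = 1 - 0  (unchanged)
  [4] v = z * z  (unchanged)
  [5] d = 8 - 0  (unchanged)
  [6] a = x * x  (unchanged)
  [7] return a  (unchanged)
Result (7 stmts):
  c = 5
  z = 5 + 5
  x = 1 - 0
  v = z * z
  d = 8 - 0
  a = x * x
  return a

Answer: c = 5
z = 5 + 5
x = 1 - 0
v = z * z
d = 8 - 0
a = x * x
return a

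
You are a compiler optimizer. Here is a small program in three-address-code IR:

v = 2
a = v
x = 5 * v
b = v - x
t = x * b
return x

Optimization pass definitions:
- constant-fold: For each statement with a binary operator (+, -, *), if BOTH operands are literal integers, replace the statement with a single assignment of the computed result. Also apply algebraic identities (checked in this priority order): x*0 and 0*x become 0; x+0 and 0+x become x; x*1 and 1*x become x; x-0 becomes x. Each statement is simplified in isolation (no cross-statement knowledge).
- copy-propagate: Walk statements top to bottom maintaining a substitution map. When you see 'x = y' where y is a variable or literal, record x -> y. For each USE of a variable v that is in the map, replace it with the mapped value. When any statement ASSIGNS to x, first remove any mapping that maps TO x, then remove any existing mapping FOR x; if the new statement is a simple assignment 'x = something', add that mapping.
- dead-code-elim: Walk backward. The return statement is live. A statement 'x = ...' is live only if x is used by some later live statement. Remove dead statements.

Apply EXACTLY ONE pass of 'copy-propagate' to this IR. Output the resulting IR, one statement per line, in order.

Answer: v = 2
a = 2
x = 5 * 2
b = 2 - x
t = x * b
return x

Derivation:
Applying copy-propagate statement-by-statement:
  [1] v = 2  (unchanged)
  [2] a = v  -> a = 2
  [3] x = 5 * v  -> x = 5 * 2
  [4] b = v - x  -> b = 2 - x
  [5] t = x * b  (unchanged)
  [6] return x  (unchanged)
Result (6 stmts):
  v = 2
  a = 2
  x = 5 * 2
  b = 2 - x
  t = x * b
  return x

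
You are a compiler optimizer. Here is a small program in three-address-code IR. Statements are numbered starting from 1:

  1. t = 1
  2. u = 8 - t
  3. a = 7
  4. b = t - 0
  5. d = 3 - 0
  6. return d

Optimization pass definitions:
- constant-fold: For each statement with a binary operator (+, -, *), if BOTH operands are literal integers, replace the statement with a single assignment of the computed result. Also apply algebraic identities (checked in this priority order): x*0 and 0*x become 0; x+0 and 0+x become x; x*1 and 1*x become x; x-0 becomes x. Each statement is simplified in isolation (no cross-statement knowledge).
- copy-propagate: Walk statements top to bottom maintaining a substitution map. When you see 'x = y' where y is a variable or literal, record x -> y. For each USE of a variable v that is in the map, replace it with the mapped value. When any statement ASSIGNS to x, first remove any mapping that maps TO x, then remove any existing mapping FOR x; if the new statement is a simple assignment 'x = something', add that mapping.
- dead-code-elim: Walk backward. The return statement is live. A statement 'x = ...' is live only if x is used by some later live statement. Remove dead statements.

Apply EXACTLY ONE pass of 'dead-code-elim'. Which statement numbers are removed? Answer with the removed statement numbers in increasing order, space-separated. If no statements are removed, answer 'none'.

Answer: 1 2 3 4

Derivation:
Backward liveness scan:
Stmt 1 't = 1': DEAD (t not in live set [])
Stmt 2 'u = 8 - t': DEAD (u not in live set [])
Stmt 3 'a = 7': DEAD (a not in live set [])
Stmt 4 'b = t - 0': DEAD (b not in live set [])
Stmt 5 'd = 3 - 0': KEEP (d is live); live-in = []
Stmt 6 'return d': KEEP (return); live-in = ['d']
Removed statement numbers: [1, 2, 3, 4]
Surviving IR:
  d = 3 - 0
  return d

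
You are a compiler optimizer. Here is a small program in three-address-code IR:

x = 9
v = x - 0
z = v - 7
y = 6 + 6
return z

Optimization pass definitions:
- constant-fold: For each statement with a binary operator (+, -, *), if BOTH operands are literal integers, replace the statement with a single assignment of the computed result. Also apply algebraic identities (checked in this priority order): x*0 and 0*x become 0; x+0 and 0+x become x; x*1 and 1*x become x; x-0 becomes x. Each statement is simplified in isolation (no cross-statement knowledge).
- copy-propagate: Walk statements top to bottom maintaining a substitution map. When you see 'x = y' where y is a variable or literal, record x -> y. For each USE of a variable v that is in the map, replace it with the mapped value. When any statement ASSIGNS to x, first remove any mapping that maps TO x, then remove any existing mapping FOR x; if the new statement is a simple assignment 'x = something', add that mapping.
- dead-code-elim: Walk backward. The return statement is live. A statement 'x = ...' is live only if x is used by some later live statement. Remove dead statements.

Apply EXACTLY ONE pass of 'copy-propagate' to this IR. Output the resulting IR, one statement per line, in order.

Answer: x = 9
v = 9 - 0
z = v - 7
y = 6 + 6
return z

Derivation:
Applying copy-propagate statement-by-statement:
  [1] x = 9  (unchanged)
  [2] v = x - 0  -> v = 9 - 0
  [3] z = v - 7  (unchanged)
  [4] y = 6 + 6  (unchanged)
  [5] return z  (unchanged)
Result (5 stmts):
  x = 9
  v = 9 - 0
  z = v - 7
  y = 6 + 6
  return z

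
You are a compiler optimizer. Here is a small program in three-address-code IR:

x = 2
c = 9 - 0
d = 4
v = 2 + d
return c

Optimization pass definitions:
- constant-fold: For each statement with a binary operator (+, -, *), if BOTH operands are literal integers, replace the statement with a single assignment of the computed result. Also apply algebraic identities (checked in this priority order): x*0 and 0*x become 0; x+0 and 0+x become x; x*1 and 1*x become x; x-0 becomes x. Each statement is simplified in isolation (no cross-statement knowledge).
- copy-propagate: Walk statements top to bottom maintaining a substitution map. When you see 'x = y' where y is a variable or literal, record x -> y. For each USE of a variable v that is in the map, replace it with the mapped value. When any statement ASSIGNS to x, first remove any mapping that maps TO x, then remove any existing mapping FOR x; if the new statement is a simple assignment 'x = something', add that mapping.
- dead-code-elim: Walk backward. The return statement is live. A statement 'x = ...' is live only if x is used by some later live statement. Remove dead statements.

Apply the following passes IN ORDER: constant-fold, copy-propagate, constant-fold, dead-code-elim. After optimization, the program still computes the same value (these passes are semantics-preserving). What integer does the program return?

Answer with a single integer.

Answer: 9

Derivation:
Initial IR:
  x = 2
  c = 9 - 0
  d = 4
  v = 2 + d
  return c
After constant-fold (5 stmts):
  x = 2
  c = 9
  d = 4
  v = 2 + d
  return c
After copy-propagate (5 stmts):
  x = 2
  c = 9
  d = 4
  v = 2 + 4
  return 9
After constant-fold (5 stmts):
  x = 2
  c = 9
  d = 4
  v = 6
  return 9
After dead-code-elim (1 stmts):
  return 9
Evaluate:
  x = 2  =>  x = 2
  c = 9 - 0  =>  c = 9
  d = 4  =>  d = 4
  v = 2 + d  =>  v = 6
  return c = 9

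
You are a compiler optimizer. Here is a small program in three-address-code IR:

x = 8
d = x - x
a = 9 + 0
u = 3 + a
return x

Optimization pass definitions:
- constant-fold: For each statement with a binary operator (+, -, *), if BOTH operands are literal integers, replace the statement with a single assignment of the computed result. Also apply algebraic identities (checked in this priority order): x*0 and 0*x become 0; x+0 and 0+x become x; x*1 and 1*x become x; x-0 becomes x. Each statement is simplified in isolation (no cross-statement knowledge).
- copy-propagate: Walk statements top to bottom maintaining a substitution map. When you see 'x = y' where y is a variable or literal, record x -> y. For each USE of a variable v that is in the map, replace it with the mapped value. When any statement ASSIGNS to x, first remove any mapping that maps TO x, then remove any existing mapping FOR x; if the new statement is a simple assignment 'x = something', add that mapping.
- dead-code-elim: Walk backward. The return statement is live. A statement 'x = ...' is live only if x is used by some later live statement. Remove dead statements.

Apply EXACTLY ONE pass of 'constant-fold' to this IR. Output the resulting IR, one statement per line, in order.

Applying constant-fold statement-by-statement:
  [1] x = 8  (unchanged)
  [2] d = x - x  (unchanged)
  [3] a = 9 + 0  -> a = 9
  [4] u = 3 + a  (unchanged)
  [5] return x  (unchanged)
Result (5 stmts):
  x = 8
  d = x - x
  a = 9
  u = 3 + a
  return x

Answer: x = 8
d = x - x
a = 9
u = 3 + a
return x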